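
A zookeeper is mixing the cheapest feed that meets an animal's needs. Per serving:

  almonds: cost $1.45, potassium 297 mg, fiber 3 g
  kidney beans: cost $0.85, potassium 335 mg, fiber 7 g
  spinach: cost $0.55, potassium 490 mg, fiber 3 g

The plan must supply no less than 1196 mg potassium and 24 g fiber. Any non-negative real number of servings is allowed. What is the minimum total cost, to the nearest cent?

$2.94

For a min-cost LP with two ≥-constraints, a basic feasible solution has at most two positive variables.
almonds only: max(1196/297, 24/3) = 8 servings → $11.60.
kidney beans only: max(1196/335, 24/7) = 3.57 servings → $3.03.
spinach only: max(1196/490, 24/3) = 8 servings → $4.40.
almonds + kidney beans with both tight: 0.3091 servings and 3.296 servings → $3.25.
almonds + spinach with both targets exact would need a negative amount; discard.
kidney beans + spinach with both tight: 3.37 servings and 0.1369 servings → $2.94.
So the least-cost plan costs $2.94.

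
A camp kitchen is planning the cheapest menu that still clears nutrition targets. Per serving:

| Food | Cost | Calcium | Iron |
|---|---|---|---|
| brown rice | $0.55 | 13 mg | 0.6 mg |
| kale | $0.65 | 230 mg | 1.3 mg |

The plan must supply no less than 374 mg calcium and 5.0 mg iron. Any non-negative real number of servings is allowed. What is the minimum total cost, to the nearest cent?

Compare the cost at each extreme point of the feasible region.
brown rice only: max(374/13, 5.0/0.6) = 28.77 servings → $15.82.
kale only: max(374/230, 5.0/1.3) = 3.846 servings → $2.50.
brown rice + kale with both tight: 5.481 servings and 1.316 servings → $3.87.
Cheapest feasible corner: $2.50.

$2.50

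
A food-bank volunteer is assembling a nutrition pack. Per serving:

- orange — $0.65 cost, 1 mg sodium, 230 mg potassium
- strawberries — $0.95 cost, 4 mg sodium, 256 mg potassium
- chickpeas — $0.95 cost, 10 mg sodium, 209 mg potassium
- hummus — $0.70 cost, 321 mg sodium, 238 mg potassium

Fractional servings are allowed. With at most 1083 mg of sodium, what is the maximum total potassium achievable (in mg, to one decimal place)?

249090.0 mg

Potassium per mg sodium: orange 230, strawberries 64, chickpeas 20.9, hummus 0.7414.
With no serving limits, spend the whole sodium allowance on orange: 1083 mg / 1 mg × 230 mg = 249090.0 mg.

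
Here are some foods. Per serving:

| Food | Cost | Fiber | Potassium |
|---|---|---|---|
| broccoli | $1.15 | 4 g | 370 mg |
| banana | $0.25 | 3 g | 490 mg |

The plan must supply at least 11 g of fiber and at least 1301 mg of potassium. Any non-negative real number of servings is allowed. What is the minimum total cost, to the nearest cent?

$0.92

This is a tiny linear program; its minimum lies at a vertex of the feasible set. List the vertices and price them.
broccoli only: max(11/4, 1301/370) = 3.516 servings → $4.04.
banana only: max(11/3, 1301/490) = 3.667 servings → $0.92.
broccoli + banana with both tight: 1.749 servings and 1.334 servings → $2.35.
The minimum over all feasible corners is $0.92.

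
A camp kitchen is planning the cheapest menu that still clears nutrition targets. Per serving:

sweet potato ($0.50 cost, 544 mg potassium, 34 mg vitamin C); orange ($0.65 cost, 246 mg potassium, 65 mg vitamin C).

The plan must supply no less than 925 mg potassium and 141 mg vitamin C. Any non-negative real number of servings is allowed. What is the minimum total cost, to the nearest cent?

This is a tiny linear program; its minimum lies at a vertex of the feasible set. List the vertices and price them.
sweet potato only: max(925/544, 141/34) = 4.147 servings → $2.07.
orange only: max(925/246, 141/65) = 3.76 servings → $2.44.
sweet potato + orange with both tight: 0.9423 servings and 1.676 servings → $1.56.
So the least-cost plan costs $1.56.

$1.56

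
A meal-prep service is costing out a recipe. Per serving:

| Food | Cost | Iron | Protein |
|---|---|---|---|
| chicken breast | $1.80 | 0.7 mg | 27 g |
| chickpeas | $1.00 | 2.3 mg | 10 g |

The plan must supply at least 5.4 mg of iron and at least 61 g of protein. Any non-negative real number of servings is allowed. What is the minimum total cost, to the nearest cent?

$4.69

At the optimum either one food covers both requirements or two foods hit both targets exactly; no other combination can be cheaper.
chicken breast only: max(5.4/0.7, 61/27) = 7.714 servings → $13.89.
chickpeas only: max(5.4/2.3, 61/10) = 6.1 servings → $6.10.
chicken breast + chickpeas with both tight: 1.566 servings and 1.871 servings → $4.69.
The minimum over all feasible corners is $4.69.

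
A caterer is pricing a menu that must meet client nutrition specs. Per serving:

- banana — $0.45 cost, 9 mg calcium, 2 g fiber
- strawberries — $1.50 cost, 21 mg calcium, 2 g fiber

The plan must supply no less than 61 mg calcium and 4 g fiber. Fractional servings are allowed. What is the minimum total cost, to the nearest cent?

For a min-cost LP with two ≥-constraints, a basic feasible solution has at most two positive variables.
banana only: max(61/9, 4/2) = 6.778 servings → $3.05.
strawberries only: max(61/21, 4/2) = 2.905 servings → $4.36.
banana + strawberries with both targets exact would need a negative amount; discard.
Cheapest feasible corner: $3.05.

$3.05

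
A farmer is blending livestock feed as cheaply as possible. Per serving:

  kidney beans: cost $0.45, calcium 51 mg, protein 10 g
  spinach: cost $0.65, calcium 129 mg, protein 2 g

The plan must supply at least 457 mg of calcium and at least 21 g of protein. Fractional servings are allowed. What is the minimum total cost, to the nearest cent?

kidney beans only: max(457/51, 21/10) = 8.961 servings → $4.03.
spinach only: max(457/129, 21/2) = 10.5 servings → $6.83.
kidney beans + spinach with both tight: 1.511 servings and 2.945 servings → $2.59.
The minimum over all feasible corners is $2.59.

$2.59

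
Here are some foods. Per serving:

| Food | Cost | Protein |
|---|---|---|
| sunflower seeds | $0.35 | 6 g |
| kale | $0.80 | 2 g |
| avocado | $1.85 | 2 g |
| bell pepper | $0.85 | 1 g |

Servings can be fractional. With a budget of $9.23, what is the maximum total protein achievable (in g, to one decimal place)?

158.2 g

Protein per dollar: sunflower seeds 17.14, kale 2.5, bell pepper 1.176, avocado 1.081.
With no serving limits, spend the whole cost allowance on sunflower seeds: $9.23 / $0.35 × 6 g = 158.2 g.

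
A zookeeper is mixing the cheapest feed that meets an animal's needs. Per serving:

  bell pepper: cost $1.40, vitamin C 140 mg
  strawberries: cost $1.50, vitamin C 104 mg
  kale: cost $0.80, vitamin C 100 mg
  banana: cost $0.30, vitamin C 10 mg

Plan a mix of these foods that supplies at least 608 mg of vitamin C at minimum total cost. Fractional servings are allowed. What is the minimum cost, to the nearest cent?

$4.86

Cost per mg of vitamin C: kale $0.0080, bell pepper $0.0100, strawberries $0.0144, banana $0.0300.
With no serving limits, use only kale: 608 mg / 100 mg = 6.08 servings × $0.80 = $4.86.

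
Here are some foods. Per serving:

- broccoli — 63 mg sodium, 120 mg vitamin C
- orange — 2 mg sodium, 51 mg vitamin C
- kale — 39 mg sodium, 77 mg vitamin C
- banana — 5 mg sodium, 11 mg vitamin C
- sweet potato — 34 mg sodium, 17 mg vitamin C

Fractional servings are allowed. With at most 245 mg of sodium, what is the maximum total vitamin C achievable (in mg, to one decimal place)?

Vitamin C per mg sodium: orange 25.5, banana 2.2, kale 1.974, broccoli 1.905, sweet potato 0.5.
With no serving limits, spend the whole sodium allowance on orange: 245 mg / 2 mg × 51 mg = 6247.5 mg.

6247.5 mg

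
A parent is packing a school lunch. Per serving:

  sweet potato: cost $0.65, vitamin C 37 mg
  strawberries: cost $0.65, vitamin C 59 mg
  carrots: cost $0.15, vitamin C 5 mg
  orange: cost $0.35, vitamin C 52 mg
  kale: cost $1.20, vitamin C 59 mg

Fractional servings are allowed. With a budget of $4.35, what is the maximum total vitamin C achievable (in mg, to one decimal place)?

646.3 mg

Vitamin C per dollar: orange 148.6, strawberries 90.77, sweet potato 56.92, kale 49.17, carrots 33.33.
With no serving limits, spend the whole cost allowance on orange: $4.35 / $0.35 × 52 mg = 646.3 mg.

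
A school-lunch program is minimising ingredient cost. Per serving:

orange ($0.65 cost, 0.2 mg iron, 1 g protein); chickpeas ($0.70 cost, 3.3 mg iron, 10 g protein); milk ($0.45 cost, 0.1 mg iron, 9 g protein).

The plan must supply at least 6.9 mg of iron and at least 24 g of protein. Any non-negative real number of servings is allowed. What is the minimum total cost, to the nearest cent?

$1.62

Minimising a linear cost over {iron ≥ 6.9, protein ≥ 24, servings ≥ 0} — the optimum is at a vertex, using one or two foods.
orange only: max(6.9/0.2, 24/1) = 34.5 servings → $22.43.
chickpeas only: max(6.9/3.3, 24/10) = 2.4 servings → $1.68.
milk only: max(6.9/0.1, 24/9) = 69 servings → $31.05.
orange + chickpeas with both tight: 7.846 servings and 1.615 servings → $6.23.
orange + milk with both targets exact would need a negative amount; discard.
chickpeas + milk with both tight: 2.08 servings and 0.3554 servings → $1.62.
So the least-cost plan costs $1.62.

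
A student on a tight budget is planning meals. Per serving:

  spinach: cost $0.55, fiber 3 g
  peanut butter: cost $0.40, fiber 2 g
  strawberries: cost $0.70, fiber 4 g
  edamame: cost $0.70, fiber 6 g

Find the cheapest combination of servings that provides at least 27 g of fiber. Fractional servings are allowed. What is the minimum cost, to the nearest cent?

$3.15

Cost per g of fiber: edamame $0.1167, strawberries $0.1750, spinach $0.1833, peanut butter $0.2000.
With no serving limits, use only edamame: 27 g / 6 g = 4.5 servings × $0.70 = $3.15.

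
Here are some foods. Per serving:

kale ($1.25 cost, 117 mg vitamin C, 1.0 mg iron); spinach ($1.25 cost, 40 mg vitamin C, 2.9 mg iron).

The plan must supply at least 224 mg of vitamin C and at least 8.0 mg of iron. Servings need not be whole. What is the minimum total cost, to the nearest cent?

kale only: max(224/117, 8.0/1.0) = 8 servings → $10.00.
spinach only: max(224/40, 8.0/2.9) = 5.6 servings → $7.00.
kale + spinach with both tight: 1.101 servings and 2.379 servings → $4.35.
So the least-cost plan costs $4.35.

$4.35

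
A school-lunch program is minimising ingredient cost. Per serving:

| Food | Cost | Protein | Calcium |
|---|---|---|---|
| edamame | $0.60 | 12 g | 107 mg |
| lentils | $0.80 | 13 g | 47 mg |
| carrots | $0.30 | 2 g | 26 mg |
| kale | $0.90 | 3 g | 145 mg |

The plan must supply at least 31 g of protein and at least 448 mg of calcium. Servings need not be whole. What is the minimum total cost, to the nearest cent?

An LP optimum is at a vertex; with two nutrient constraints at most two foods are used. Check each candidate.
edamame only: max(31/12, 448/107) = 4.187 servings → $2.51.
lentils only: max(31/13, 448/47) = 9.532 servings → $7.63.
carrots only: max(31/2, 448/26) = 17.23 servings → $5.17.
kale only: max(31/3, 448/145) = 10.33 servings → $9.30.
edamame + lentils with both targets exact would need a negative amount; discard.
edamame + carrots with both targets exact would need a negative amount; discard.
edamame + kale with both tight: 2.221 servings and 1.451 servings → $2.64.
lentils + carrots with both targets exact would need a negative amount; discard.
lentils + kale with both tight: 1.807 servings and 2.504 servings → $3.70.
carrots + kale with both tight: 14.86 servings and 0.4245 servings → $4.84.
So the least-cost plan costs $2.51.

$2.51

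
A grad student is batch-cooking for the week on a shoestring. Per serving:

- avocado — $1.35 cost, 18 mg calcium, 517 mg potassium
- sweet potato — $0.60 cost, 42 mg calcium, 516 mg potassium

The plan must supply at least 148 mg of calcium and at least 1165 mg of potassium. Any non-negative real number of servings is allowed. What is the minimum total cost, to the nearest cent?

$2.11

This is a tiny linear program; its minimum lies at a vertex of the feasible set. List the vertices and price them.
avocado only: max(148/18, 1165/517) = 8.222 servings → $11.10.
sweet potato only: max(148/42, 1165/516) = 3.524 servings → $2.11.
avocado + sweet potato with both targets exact would need a negative amount; discard.
Cheapest feasible corner: $2.11.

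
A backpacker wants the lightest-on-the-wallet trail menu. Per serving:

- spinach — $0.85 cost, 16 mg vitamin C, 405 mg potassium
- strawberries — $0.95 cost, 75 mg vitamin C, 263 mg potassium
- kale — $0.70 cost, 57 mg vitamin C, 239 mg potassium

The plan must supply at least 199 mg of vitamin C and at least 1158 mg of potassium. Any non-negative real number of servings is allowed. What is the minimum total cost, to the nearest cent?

$3.07

Minimising a linear cost over {vitamin C ≥ 199, potassium ≥ 1158, servings ≥ 0} — the optimum is at a vertex, using one or two foods.
spinach only: max(199/16, 1158/405) = 12.44 servings → $10.57.
strawberries only: max(199/75, 1158/263) = 4.403 servings → $4.18.
kale only: max(199/57, 1158/239) = 4.845 servings → $3.39.
spinach + strawberries with both tight: 1.319 servings and 2.372 servings → $3.37.
spinach + kale with both tight: 0.9576 servings and 3.222 servings → $3.07.
strawberries + kale with both targets exact would need a negative amount; discard.
So the least-cost plan costs $3.07.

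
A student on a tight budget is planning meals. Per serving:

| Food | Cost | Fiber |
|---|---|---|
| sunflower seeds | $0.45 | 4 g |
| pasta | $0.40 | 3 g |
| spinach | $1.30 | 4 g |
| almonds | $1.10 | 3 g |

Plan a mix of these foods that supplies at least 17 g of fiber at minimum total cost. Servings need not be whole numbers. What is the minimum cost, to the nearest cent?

Cost per g of fiber: sunflower seeds $0.1125, pasta $0.1333, spinach $0.3250, almonds $0.3667.
With no serving limits, use only sunflower seeds: 17 g / 4 g = 4.25 servings × $0.45 = $1.91.

$1.91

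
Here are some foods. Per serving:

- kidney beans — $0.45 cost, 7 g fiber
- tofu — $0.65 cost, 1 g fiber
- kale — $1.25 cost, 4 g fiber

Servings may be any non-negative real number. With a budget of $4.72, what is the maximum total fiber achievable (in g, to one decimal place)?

73.4 g

Fiber per dollar: kidney beans 15.56, kale 3.2, tofu 1.538.
With no serving limits, spend the whole cost allowance on kidney beans: $4.72 / $0.45 × 7 g = 73.4 g.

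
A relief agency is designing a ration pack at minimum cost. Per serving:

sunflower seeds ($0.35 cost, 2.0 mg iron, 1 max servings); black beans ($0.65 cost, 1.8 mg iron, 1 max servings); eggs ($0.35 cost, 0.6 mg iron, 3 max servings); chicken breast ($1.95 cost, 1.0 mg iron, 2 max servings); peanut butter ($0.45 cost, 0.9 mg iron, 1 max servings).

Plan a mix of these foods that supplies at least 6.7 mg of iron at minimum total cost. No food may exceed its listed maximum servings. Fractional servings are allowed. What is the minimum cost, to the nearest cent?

Cost per mg of iron: sunflower seeds $0.1750, black beans $0.3611, peanut butter $0.5000, eggs $0.5833, chicken breast $1.9500.
Take 1 serving of sunflower seeds: +2.0 mg iron for $0.35 (total $0.35, still need 4.7 mg).
Take 1 serving of black beans: +1.8 mg iron for $0.65 (total $1.00, still need 2.9 mg).
Take 1 serving of peanut butter: +0.9 mg iron for $0.45 (total $1.45, still need 2.0 mg).
Take 3 servings of eggs: +1.8 mg iron for $1.05 (total $2.50, still need 0.2 mg).
Take 0.2 servings of chicken breast: +0.2 mg iron for $0.39 (total $2.89, still need 0.0 mg).
Greedy by cheapest-per-mg is optimal for a single linear constraint, so the minimum cost is $2.89.

$2.89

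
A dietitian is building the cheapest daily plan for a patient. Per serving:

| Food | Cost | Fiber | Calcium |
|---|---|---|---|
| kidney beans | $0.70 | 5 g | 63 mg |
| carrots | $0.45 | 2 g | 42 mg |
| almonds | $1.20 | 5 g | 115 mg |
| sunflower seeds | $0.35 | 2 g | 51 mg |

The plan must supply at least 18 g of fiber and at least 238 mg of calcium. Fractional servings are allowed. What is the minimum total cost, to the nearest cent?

For a min-cost LP with two ≥-constraints, a basic feasible solution has at most two positive variables.
kidney beans only: max(18/5, 238/63) = 3.778 servings → $2.64.
carrots only: max(18/2, 238/42) = 9 servings → $4.05.
almonds only: max(18/5, 238/115) = 3.6 servings → $4.32.
sunflower seeds only: max(18/2, 238/51) = 9 servings → $3.15.
kidney beans + carrots with both tight: 3.333 servings and 0.6667 servings → $2.63.
kidney beans + almonds with both tight: 3.385 servings and 0.2154 servings → $2.63.
kidney beans + sunflower seeds with both tight: 3.426 servings and 0.4341 servings → $2.55.
carrots + almonds with both targets exact would need a negative amount; discard.
carrots + sunflower seeds: intersection lies outside the first quadrant.
almonds + sunflower seeds with both targets exact would need a negative amount; discard.
The minimum over all feasible corners is $2.55.

$2.55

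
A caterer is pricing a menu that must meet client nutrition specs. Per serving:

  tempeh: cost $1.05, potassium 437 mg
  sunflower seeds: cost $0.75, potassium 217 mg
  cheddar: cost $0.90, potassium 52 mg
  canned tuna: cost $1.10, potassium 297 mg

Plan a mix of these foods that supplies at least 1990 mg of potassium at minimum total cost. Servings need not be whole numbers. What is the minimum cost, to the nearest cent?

$4.78

Cost per mg of potassium: tempeh $0.0024, sunflower seeds $0.0035, canned tuna $0.0037, cheddar $0.0173.
With no serving limits, use only tempeh: 1990 mg / 437 mg = 4.554 servings × $1.05 = $4.78.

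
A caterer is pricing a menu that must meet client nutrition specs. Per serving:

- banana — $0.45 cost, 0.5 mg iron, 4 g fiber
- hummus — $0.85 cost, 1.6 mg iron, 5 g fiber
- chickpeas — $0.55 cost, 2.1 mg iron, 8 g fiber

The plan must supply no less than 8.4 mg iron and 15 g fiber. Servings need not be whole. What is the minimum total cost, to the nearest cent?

Minimising a linear cost over {iron ≥ 8.4, fiber ≥ 15, servings ≥ 0} — the optimum is at a vertex, using one or two foods.
banana only: max(8.4/0.5, 15/4) = 16.8 servings → $7.56.
hummus only: max(8.4/1.6, 15/5) = 5.25 servings → $4.46.
chickpeas only: max(8.4/2.1, 15/8) = 4 servings → $2.20.
banana + hummus: the both-tight solution has a negative serving — not a feasible corner.
banana + chickpeas: the both-tight solution has a negative serving — not a feasible corner.
hummus + chickpeas: the both-tight solution has a negative serving — not a feasible corner.
Cheapest feasible corner: $2.20.

$2.20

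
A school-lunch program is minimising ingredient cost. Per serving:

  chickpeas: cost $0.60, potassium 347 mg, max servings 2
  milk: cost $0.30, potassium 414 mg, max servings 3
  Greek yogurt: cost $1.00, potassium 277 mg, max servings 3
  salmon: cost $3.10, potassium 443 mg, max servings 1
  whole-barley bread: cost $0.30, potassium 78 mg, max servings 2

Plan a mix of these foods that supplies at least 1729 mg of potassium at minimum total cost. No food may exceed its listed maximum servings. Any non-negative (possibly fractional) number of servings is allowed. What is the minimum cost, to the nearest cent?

Cost per mg of potassium: milk $0.0007, chickpeas $0.0017, Greek yogurt $0.0036, whole-barley bread $0.0038, salmon $0.0070.
Take 3 servings of milk: +1242.0 mg potassium for $0.90 (total $0.90, still need 487.0 mg).
Take 1.403 servings of chickpeas: +487.0 mg potassium for $0.84 (total $1.74, still need 0.0 mg).
Filling from the cheapest source first is optimal under one linear minimum: $1.74.

$1.74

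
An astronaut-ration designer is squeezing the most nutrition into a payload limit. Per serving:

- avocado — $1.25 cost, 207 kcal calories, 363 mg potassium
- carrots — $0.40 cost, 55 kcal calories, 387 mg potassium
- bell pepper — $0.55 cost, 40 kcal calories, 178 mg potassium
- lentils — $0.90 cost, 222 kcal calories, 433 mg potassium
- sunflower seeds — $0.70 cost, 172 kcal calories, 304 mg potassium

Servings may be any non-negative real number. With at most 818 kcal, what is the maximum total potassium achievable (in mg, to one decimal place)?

5755.7 mg

Potassium per kcal: carrots 7.036, bell pepper 4.45, lentils 1.95, sunflower seeds 1.767, avocado 1.754.
With no serving limits, spend the whole calories allowance on carrots: 818 kcal / 55 kcal × 387 mg = 5755.7 mg.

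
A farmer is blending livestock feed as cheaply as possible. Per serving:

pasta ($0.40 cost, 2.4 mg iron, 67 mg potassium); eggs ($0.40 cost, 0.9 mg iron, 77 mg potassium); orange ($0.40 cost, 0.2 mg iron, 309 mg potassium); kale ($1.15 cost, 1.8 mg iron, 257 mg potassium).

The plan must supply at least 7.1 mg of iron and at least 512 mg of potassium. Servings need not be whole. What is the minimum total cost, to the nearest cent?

With two linear requirements the optimum uses one or two foods; enumerate the corners.
pasta only: max(7.1/2.4, 512/67) = 7.642 servings → $3.06.
eggs only: max(7.1/0.9, 512/77) = 7.889 servings → $3.16.
orange only: max(7.1/0.2, 512/309) = 35.5 servings → $14.20.
kale only: max(7.1/1.8, 512/257) = 3.944 servings → $4.54.
pasta + eggs with both tight: 0.69 servings and 6.049 servings → $2.70.
pasta + orange with both tight: 2.872 servings and 1.034 servings → $1.56.
pasta + kale with both tight: 1.82 servings and 1.518 servings → $2.47.
eggs + orange: the both-tight solution has a negative serving — not a feasible corner.
eggs + kale: intersection lies outside the first quadrant.
orange + kale: intersection lies outside the first quadrant.
Cheapest feasible corner: $1.56.

$1.56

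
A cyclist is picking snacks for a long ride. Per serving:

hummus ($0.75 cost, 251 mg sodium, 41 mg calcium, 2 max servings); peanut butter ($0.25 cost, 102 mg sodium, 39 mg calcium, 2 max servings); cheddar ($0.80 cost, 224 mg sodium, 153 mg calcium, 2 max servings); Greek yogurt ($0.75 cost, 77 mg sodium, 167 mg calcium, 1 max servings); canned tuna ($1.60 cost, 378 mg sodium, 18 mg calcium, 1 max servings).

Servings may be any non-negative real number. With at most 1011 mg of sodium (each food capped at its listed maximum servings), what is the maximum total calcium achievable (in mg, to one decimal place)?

Calcium per mg sodium: Greek yogurt 2.169, cheddar 0.683, peanut butter 0.3824, hummus 0.1633, canned tuna 0.04762.
Take 1 serving of Greek yogurt: uses 77 mg sodium, +167.0 mg calcium (running total 167.0 mg).
Take 2 servings of cheddar: uses 448 mg sodium, +306.0 mg calcium (running total 473.0 mg).
Take 2 servings of peanut butter: uses 204 mg sodium, +78.0 mg calcium (running total 551.0 mg).
Take 1.124 servings of hummus: uses 282 mg sodium, +46.1 mg calcium (running total 597.1 mg).
Filling greedily by calcium-per-mg sodium is optimal for one linear limit, giving 597.1 mg.

597.1 mg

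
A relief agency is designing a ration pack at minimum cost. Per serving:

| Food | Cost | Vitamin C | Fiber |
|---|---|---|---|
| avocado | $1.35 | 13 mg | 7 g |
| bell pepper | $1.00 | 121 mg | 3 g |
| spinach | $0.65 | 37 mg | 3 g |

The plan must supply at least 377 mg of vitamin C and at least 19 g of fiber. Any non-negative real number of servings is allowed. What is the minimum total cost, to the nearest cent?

Two binding constraints pin down two serving amounts, so the optimal mix uses at most two foods. The candidates are each food alone (scaled to the tighter of vitamin C/fiber) and each pair with both constraints tight.
avocado only: max(377/13, 19/7) = 29 servings → $39.15.
bell pepper only: max(377/121, 19/3) = 6.333 servings → $6.33.
spinach only: max(377/37, 19/3) = 10.19 servings → $6.62.
avocado + bell pepper with both tight: 1.446 servings and 2.96 servings → $4.91.
avocado + spinach with both targets exact would need a negative amount; discard.
bell pepper + spinach with both tight: 1.698 servings and 4.635 servings → $4.71.
So the least-cost plan costs $4.71.

$4.71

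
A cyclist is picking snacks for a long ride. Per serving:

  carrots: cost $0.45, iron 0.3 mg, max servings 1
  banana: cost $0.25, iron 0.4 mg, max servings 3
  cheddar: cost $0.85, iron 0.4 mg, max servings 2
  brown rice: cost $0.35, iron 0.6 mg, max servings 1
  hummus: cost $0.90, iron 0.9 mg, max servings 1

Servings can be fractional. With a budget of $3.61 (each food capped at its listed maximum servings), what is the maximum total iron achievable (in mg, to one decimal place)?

Iron per dollar: brown rice 1.714, banana 1.6, hummus 1, carrots 0.6667, cheddar 0.4706.
Take 1 serving of brown rice: spends $0.35, +0.6 mg iron (running total 0.6 mg).
Take 3 servings of banana: spends $0.75, +1.2 mg iron (running total 1.8 mg).
Take 1 serving of hummus: spends $0.90, +0.9 mg iron (running total 2.7 mg).
Take 1 serving of carrots: spends $0.45, +0.3 mg iron (running total 3.0 mg).
Take 1.365 servings of cheddar: spends $1.16, +0.5 mg iron (running total 3.5 mg).
Filling greedily by iron-per-dollar is optimal for one linear limit, giving 3.5 mg.

3.5 mg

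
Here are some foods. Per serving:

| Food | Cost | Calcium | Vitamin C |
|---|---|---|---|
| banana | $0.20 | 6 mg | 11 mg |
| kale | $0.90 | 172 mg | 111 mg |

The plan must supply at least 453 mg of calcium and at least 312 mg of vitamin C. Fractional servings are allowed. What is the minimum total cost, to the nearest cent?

$2.53

With two linear requirements the optimum uses one or two foods; enumerate the corners.
banana only: max(453/6, 312/11) = 75.5 servings → $15.10.
kale only: max(453/172, 312/111) = 2.811 servings → $2.53.
banana + kale with both tight: 2.758 servings and 2.538 servings → $2.84.
The minimum over all feasible corners is $2.53.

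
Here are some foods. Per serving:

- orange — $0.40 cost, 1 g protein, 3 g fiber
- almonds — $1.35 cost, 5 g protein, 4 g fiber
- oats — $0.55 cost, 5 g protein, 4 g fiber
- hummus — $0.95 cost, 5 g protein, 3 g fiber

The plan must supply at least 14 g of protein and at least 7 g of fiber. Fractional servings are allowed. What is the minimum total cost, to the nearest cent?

$1.54

Two binding constraints pin down two serving amounts, so the optimal mix uses at most two foods. The candidates are each food alone (scaled to the tighter of protein/fiber) and each pair with both constraints tight.
orange only: max(14/1, 7/3) = 14 servings → $5.60.
almonds only: max(14/5, 7/4) = 2.8 servings → $3.78.
oats only: max(14/5, 7/4) = 2.8 servings → $1.54.
hummus only: max(14/5, 7/3) = 2.8 servings → $2.66.
orange + almonds: intersection lies outside the first quadrant.
orange + oats with both targets exact would need a negative amount; discard.
orange + hummus: the both-tight solution has a negative serving — not a feasible corner.
almonds + oats (both tight): parallel constraints — no distinct corner.
almonds + hummus: the both-tight solution has a negative serving — not a feasible corner.
oats + hummus with both targets exact would need a negative amount; discard.
So the least-cost plan costs $1.54.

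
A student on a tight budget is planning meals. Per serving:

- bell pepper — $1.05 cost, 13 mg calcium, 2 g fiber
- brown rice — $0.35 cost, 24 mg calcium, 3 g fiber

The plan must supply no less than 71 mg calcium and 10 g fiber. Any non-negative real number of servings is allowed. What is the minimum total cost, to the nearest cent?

$1.17

Check every corner: each single food scaled to meet both minima, and each pair solved so both constraints bind.
bell pepper only: max(71/13, 10/2) = 5.462 servings → $5.73.
brown rice only: max(71/24, 10/3) = 3.333 servings → $1.17.
bell pepper + brown rice with both tight: 3 servings and 1.333 servings → $3.62.
The minimum over all feasible corners is $1.17.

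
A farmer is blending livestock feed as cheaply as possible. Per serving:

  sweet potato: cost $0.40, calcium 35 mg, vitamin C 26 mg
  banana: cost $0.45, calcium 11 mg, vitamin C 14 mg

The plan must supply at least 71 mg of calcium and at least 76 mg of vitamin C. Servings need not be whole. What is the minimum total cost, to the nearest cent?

$1.17

This is a tiny linear program; its minimum lies at a vertex of the feasible set. List the vertices and price them.
sweet potato only: max(71/35, 76/26) = 2.923 servings → $1.17.
banana only: max(71/11, 76/14) = 6.455 servings → $2.90.
sweet potato + banana with both tight: 0.7745 servings and 3.99 servings → $2.11.
Cheapest feasible corner: $1.17.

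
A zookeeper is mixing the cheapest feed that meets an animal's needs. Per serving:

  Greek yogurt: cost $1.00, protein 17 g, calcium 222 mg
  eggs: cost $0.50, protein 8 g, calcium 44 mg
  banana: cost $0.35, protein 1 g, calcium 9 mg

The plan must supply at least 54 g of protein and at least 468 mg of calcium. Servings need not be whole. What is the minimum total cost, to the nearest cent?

$3.18

This is a tiny linear program; its minimum lies at a vertex of the feasible set. List the vertices and price them.
Greek yogurt only: max(54/17, 468/222) = 3.176 servings → $3.18.
eggs only: max(54/8, 468/44) = 10.64 servings → $5.32.
banana only: max(54/1, 468/9) = 54 servings → $18.90.
Greek yogurt + eggs with both tight: 1.331 servings and 3.922 servings → $3.29.
Greek yogurt + banana: the both-tight solution has a negative serving — not a feasible corner.
eggs + banana with both tight: 0.6429 servings and 48.86 servings → $17.42.
The minimum over all feasible corners is $3.18.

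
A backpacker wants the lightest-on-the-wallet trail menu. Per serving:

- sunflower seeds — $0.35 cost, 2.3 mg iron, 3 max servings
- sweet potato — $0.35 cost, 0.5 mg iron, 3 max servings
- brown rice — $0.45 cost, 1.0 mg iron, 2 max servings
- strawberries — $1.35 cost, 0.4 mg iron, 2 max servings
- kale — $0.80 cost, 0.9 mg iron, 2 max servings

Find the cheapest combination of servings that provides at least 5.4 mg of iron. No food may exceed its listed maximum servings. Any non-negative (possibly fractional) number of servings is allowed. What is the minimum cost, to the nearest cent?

$0.82

Cost per mg of iron: sunflower seeds $0.1522, brown rice $0.4500, sweet potato $0.7000, kale $0.8889, strawberries $3.3750.
Take 2.348 servings of sunflower seeds: +5.4 mg iron for $0.82 (total $0.82, still need 0.0 mg).
Filling from the cheapest source first is optimal under one linear minimum: $0.82.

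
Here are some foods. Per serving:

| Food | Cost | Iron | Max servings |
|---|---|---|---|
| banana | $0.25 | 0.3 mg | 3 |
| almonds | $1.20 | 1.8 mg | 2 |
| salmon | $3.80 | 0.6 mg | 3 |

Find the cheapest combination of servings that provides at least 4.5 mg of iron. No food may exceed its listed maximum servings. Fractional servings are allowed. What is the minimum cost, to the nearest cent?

$3.15

Cost per mg of iron: almonds $0.6667, banana $0.8333, salmon $6.3333.
Take 2 servings of almonds: +3.6 mg iron for $2.40 (total $2.40, still need 0.9 mg).
Take 3 servings of banana: +0.9 mg iron for $0.75 (total $3.15, still need 0.0 mg).
Filling from the cheapest source first is optimal under one linear minimum: $3.15.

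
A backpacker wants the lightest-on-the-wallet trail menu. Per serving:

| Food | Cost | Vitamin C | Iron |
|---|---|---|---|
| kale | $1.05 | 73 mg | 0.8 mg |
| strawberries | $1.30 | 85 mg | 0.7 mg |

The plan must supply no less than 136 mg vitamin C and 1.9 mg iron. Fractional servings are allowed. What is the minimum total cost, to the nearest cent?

This is a tiny linear program; its minimum lies at a vertex of the feasible set. List the vertices and price them.
kale only: max(136/73, 1.9/0.8) = 2.375 servings → $2.49.
strawberries only: max(136/85, 1.9/0.7) = 2.714 servings → $3.53.
kale + strawberries with both targets exact would need a negative amount; discard.
So the least-cost plan costs $2.49.

$2.49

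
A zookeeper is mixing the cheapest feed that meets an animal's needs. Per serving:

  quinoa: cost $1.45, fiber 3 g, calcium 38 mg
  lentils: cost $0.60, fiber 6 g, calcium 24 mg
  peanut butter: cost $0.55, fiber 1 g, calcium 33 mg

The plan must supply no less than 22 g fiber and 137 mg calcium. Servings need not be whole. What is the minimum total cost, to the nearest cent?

Minimising a linear cost over {fiber ≥ 22, calcium ≥ 137, servings ≥ 0} — the optimum is at a vertex, using one or two foods.
quinoa only: max(22/3, 137/38) = 7.333 servings → $10.63.
lentils only: max(22/6, 137/24) = 5.708 servings → $3.42.
peanut butter only: max(22/1, 137/33) = 22 servings → $12.10.
quinoa + lentils with both tight: 1.885 servings and 2.724 servings → $4.37.
quinoa + peanut butter with both targets exact would need a negative amount; discard.
lentils + peanut butter with both tight: 3.385 servings and 1.69 servings → $2.96.
The minimum over all feasible corners is $2.96.

$2.96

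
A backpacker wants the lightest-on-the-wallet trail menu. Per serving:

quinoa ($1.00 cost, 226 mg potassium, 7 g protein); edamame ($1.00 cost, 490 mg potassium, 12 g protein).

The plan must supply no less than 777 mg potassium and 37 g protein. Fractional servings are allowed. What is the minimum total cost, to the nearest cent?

A basic optimal solution has at most two foods positive. Try each food alone and each pair with both targets met exactly.
quinoa only: max(777/226, 37/7) = 5.286 servings → $5.29.
edamame only: max(777/490, 37/12) = 3.083 servings → $3.08.
quinoa + edamame with both targets exact would need a negative amount; discard.
Cheapest feasible corner: $3.08.

$3.08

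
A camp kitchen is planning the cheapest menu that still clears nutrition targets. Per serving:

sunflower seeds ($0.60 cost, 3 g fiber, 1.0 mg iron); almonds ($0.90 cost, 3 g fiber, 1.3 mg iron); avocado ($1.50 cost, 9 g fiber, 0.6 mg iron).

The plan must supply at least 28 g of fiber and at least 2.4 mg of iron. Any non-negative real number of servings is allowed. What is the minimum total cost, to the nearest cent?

Compare the cost at each extreme point of the feasible region.
sunflower seeds only: max(28/3, 2.4/1.0) = 9.333 servings → $5.60.
almonds only: max(28/3, 2.4/1.3) = 9.333 servings → $8.40.
avocado only: max(28/9, 2.4/0.6) = 4 servings → $6.00.
sunflower seeds + almonds: the both-tight solution has a negative serving — not a feasible corner.
sunflower seeds + avocado with both tight: 0.6667 servings and 2.889 servings → $4.73.
almonds + avocado with both tight: 0.4848 servings and 2.949 servings → $4.86.
Cheapest feasible corner: $4.73.

$4.73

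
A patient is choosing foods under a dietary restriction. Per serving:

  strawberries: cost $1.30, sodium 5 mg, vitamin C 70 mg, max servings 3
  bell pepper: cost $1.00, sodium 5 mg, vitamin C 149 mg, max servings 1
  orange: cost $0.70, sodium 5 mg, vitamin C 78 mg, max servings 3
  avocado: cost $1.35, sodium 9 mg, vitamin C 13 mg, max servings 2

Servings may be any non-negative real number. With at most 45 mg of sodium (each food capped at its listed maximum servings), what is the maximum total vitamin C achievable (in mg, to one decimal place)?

607.4 mg

Vitamin C per mg sodium: bell pepper 29.8, orange 15.6, strawberries 14, avocado 1.444.
Take 1 serving of bell pepper: uses 5 mg sodium, +149.0 mg vitamin C (running total 149.0 mg).
Take 3 servings of orange: uses 15 mg sodium, +234.0 mg vitamin C (running total 383.0 mg).
Take 3 servings of strawberries: uses 15 mg sodium, +210.0 mg vitamin C (running total 593.0 mg).
Take 1.111 servings of avocado: uses 10 mg sodium, +14.4 mg vitamin C (running total 607.4 mg).
Greedy by best ratio exhausts the sodium allowance optimally: 607.4 mg.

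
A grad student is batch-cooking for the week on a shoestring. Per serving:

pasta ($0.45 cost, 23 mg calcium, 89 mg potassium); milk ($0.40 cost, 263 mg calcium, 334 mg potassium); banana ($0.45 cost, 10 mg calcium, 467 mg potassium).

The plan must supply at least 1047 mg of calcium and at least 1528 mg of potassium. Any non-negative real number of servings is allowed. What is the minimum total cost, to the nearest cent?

The cheapest plan sits at a corner of the feasible region — with two constraints it uses at most two foods.
pasta only: max(1047/23, 1528/89) = 45.52 servings → $20.48.
milk only: max(1047/263, 1528/334) = 4.575 servings → $1.83.
banana only: max(1047/10, 1528/467) = 104.7 servings → $47.12.
pasta + milk with both tight: 3.317 servings and 3.691 servings → $2.97.
pasta + banana: the both-tight solution has a negative serving — not a feasible corner.
milk + banana with both tight: 3.964 servings and 0.4366 servings → $1.78.
So the least-cost plan costs $1.78.

$1.78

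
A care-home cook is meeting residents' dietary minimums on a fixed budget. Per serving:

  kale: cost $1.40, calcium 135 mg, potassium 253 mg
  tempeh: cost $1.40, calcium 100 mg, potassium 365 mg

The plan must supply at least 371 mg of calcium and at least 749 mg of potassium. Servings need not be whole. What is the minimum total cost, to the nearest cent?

$3.96

kale only: max(371/135, 749/253) = 2.96 servings → $4.14.
tempeh only: max(371/100, 749/365) = 3.71 servings → $5.19.
kale + tempeh with both tight: 2.524 servings and 0.3025 servings → $3.96.
The minimum over all feasible corners is $3.96.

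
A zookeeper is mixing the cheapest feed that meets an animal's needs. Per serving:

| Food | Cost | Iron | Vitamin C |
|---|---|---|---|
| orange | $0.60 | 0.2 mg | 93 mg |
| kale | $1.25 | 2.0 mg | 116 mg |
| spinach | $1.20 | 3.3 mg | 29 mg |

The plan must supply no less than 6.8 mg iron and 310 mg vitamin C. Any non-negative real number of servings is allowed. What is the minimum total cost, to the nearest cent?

$3.80

At the optimum either one food covers both requirements or two foods hit both targets exactly; no other combination can be cheaper.
orange only: max(6.8/0.2, 310/93) = 34 servings → $20.40.
kale only: max(6.8/2.0, 310/116) = 3.4 servings → $4.25.
spinach only: max(6.8/3.3, 310/29) = 10.69 servings → $12.83.
orange + kale with both targets exact would need a negative amount; discard.
orange + spinach with both tight: 2.743 servings and 1.894 servings → $3.92.
kale + spinach with both tight: 2.542 servings and 0.5197 servings → $3.80.
Cheapest feasible corner: $3.80.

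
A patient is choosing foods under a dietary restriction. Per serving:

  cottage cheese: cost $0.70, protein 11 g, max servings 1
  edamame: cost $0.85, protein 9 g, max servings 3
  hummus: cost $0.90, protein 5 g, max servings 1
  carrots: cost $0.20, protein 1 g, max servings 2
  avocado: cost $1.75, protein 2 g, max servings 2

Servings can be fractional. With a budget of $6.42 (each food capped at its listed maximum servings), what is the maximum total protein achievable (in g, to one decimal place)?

Protein per dollar: cottage cheese 15.71, edamame 10.59, hummus 5.556, carrots 5, avocado 1.143.
Take 1 serving of cottage cheese: spends $0.70, +11.0 g protein (running total 11.0 g).
Take 3 servings of edamame: spends $2.55, +27.0 g protein (running total 38.0 g).
Take 1 serving of hummus: spends $0.90, +5.0 g protein (running total 43.0 g).
Take 2 servings of carrots: spends $0.40, +2.0 g protein (running total 45.0 g).
Take 1.069 servings of avocado: spends $1.87, +2.1 g protein (running total 47.1 g).
Filling greedily by protein-per-dollar is optimal for one linear limit, giving 47.1 g.

47.1 g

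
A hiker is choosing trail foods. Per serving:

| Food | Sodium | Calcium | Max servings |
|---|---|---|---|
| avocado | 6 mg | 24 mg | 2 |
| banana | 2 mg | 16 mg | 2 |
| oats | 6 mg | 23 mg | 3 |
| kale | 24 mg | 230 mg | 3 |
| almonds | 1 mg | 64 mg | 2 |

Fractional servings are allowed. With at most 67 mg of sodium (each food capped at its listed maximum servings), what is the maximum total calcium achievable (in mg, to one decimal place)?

750.9 mg

Calcium per mg sodium: almonds 64, kale 9.583, banana 8, avocado 4, oats 3.833.
Take 2 servings of almonds: uses 2 mg sodium, +128.0 mg calcium (running total 128.0 mg).
Take 2.708 servings of kale: uses 65 mg sodium, +622.9 mg calcium (running total 750.9 mg).
Filling greedily by calcium-per-mg sodium is optimal for one linear limit, giving 750.9 mg.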